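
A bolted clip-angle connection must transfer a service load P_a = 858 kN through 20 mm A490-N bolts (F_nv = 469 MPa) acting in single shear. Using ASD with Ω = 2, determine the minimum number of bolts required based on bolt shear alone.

A_b = π·20²/4 = 314.2 mm².
Per-bolt allowable strength R_n/Ω = 469 × 314.2 × 1 / 1000 / 2 = 73.67 kN.
n ≥ 858 / 73.67 = 11.65 → use 12 bolts.

12 bolts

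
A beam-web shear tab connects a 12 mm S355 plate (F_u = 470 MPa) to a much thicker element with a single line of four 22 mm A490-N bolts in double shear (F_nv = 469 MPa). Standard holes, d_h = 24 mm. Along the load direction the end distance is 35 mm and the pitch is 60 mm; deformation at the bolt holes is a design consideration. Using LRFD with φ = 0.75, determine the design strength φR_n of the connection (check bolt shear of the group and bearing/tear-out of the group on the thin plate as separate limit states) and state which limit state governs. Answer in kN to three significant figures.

Bolt shear: A_b = π·22²/4 = 380.1 mm²; R_n = 469 × 380.1 × 4 × 2 / 1000 = 1426 kN → 0.75 × 1426 = 1070 kN.
Bearing (1.2 l_c t F_u ≤ 2.4 d t F_u): upper limit = 2.4·22·12·470 / 1000 = 297.8 kN.
  Edge l_c = 35 − 24/2 = 23 → r_n = 155.7 kN; interior l_c = 60 − 24 = 36 → r_n = 243.6 kN.
  R_n,bearing = 1·155.7 + 3·243.6 = 886.6 kN → 0.75 × 886.6 = 665 kN.
Bearing governs: 665 kN.

665 kN (bearing governs)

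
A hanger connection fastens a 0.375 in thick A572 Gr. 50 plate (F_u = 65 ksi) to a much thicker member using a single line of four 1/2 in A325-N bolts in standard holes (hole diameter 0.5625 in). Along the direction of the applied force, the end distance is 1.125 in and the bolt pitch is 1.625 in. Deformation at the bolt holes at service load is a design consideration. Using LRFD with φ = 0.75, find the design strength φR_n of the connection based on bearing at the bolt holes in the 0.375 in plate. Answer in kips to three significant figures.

84.3 kips

Per bolt r_n = 1.2 l_c t F_u ≤ 2.4 d t F_u; upper limit = 2.4 × 0.5 × 0.375 × 65 = 29.25 kips.
Edge bolt: l_c = 1.125 − 0.5625/2 = 0.8438 in → 1.2 × 0.8438 × 0.375 × 65 = 24.68 → r_n = 24.68 kips.
Interior bolts: l_c = 1.625 − 0.5625 = 1.062 in → 1.2 × 1.062 × 0.375 × 65 = 31.08 → r_n = 29.25 kips.
R_n = 1 × 24.68 + 3 × 29.25 = 112.4 kips.
Design strength φR_n = 0.75 × 112.4 = 84.3 kips.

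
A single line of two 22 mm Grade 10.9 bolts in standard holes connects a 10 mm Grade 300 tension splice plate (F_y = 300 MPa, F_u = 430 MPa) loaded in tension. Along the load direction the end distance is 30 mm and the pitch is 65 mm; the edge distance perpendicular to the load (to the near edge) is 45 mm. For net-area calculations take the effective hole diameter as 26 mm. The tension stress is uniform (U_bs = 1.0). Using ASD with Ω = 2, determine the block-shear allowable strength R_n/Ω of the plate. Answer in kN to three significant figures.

141 kN

Shear plane L_v = 30 + 1·65 = 95 mm; A_gv = 95 × 10 = 950 mm².
A_nv = (95 − 1.5·26) × 10 = 560 mm².
A_nt = (45 − 0.5·26) × 10 = 320 mm².
0.6 F_u A_nv = 144.5 kN; 0.6 F_y A_gv = 171 kN → shear rupture governs the shear term.
R_n = 144.5 + 1.0 × 430 × 320 / 1000 = 282.1 kN.
Allowable strength R_n/Ω = 282.1 / 2 = 141 kN.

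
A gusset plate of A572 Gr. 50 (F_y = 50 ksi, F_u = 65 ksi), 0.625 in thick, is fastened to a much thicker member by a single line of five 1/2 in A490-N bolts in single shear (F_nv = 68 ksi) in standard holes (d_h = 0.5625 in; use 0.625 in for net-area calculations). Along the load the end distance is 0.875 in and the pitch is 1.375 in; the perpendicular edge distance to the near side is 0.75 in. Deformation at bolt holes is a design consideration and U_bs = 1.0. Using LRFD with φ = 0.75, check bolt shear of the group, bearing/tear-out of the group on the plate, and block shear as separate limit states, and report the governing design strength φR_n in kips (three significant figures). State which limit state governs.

Bolt shear: A_b = π·0.5²/4 = 0.1963 in²; R_n = 68 × 0.1963 × 5 × 1 = 66.76 kips → 0.75 × 66.76 = 50.1 kips.
Bearing: edge l_c = 0.5938, r_n = 28.95 kips; interior l_c = 0.8125, r_n = 39.61 kips; R_n = 28.95 + 4·39.61 = 187.4 kips → 141 kips.
Block shear: A_gv = 3.984, A_nv = 2.227, A_nt = 0.2734 in²; R_n = min(0.6F_uA_nv, 0.6F_yA_gv) + U_bs·F_u·A_nt = 104.6 kips → 78.5 kips.
Bolt shear governs: 50.1 kips.

50.1 kips (bolt shear governs)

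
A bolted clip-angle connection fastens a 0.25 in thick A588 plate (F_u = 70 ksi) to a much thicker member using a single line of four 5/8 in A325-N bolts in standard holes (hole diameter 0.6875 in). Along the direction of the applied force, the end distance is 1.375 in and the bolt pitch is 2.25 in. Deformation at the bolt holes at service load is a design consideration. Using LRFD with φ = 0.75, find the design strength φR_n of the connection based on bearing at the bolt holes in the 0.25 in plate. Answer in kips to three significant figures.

Per bolt r_n = 1.2 l_c t F_u ≤ 2.4 d t F_u; upper limit = 2.4 × 0.625 × 0.25 × 70 = 26.25 kips.
Edge bolt: l_c = 1.375 − 0.6875/2 = 1.031 in → 1.2 × 1.031 × 0.25 × 70 = 21.66 → r_n = 21.66 kips.
Interior bolts: l_c = 2.25 − 0.6875 = 1.562 in → 1.2 × 1.562 × 0.25 × 70 = 32.81 → r_n = 26.25 kips.
R_n = 1 × 21.66 + 3 × 26.25 = 100.4 kips.
Design strength φR_n = 0.75 × 100.4 = 75.3 kips.

75.3 kips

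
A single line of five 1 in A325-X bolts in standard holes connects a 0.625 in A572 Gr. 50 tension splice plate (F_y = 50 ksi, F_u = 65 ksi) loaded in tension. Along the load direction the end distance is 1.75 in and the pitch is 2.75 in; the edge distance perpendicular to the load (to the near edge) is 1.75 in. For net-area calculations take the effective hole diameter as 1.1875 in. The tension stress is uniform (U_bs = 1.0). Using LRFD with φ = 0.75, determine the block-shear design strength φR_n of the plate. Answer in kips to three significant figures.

Shear plane L_v = 1.75 + 4·2.75 = 12.75 in; A_gv = 12.75 × 0.625 = 7.969 in².
A_nv = (12.75 − 4.5·1.1875) × 0.625 = 4.629 in².
A_nt = (1.75 − 0.5·1.1875) × 0.625 = 0.7227 in².
0.6 F_u A_nv = 180.5 kips; 0.6 F_y A_gv = 239.1 kips → shear rupture governs the shear term.
R_n = 180.5 + 1.0 × 65 × 0.7227 = 227.5 kips.
Design strength φR_n = 0.75 × 227.5 = 171 kips.

171 kips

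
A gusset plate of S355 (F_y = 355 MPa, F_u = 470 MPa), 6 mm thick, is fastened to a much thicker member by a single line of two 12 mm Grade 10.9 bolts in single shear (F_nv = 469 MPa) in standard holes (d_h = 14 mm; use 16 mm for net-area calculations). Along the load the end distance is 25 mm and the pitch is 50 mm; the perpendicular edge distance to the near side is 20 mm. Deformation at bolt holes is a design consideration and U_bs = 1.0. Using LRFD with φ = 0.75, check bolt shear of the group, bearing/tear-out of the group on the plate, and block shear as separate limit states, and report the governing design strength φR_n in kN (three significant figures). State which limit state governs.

Bolt shear: A_b = π·12²/4 = 113.1 mm²; R_n = 469 × 113.1 × 2 × 1 / 1000 = 106.1 kN → 0.75 × 106.1 = 79.6 kN.
Bearing: edge l_c = 18, r_n = 60.91 kN; interior l_c = 36, r_n = 81.22 kN; R_n = 60.91 + 1·81.22 = 142.1 kN → 107 kN.
Block shear: A_gv = 450, A_nv = 306, A_nt = 72 mm²; R_n = min(0.6F_uA_nv, 0.6F_yA_gv) + U_bs·F_u·A_nt = 120.1 kN → 90.1 kN.
Bolt shear governs: 79.6 kN.

79.6 kN (bolt shear governs)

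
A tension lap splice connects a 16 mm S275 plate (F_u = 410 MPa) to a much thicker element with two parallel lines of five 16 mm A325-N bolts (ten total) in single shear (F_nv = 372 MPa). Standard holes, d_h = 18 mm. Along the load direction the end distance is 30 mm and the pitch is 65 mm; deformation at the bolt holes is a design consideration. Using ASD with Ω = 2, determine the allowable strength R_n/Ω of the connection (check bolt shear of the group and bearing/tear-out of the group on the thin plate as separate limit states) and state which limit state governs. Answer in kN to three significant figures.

Bolt shear: A_b = π·16²/4 = 201.1 mm²; R_n = 372 × 201.1 × 10 × 1 / 1000 = 748 kN → 748 / 2 = 374 kN.
Bearing (1.2 l_c t F_u ≤ 2.4 d t F_u): upper limit = 2.4·16·16·410 / 1000 = 251.9 kN.
  Edge l_c = 30 − 18/2 = 21 → r_n = 165.3 kN; interior l_c = 65 − 18 = 47 → r_n = 251.9 kN.
  R_n,bearing = 2·165.3 + 8·251.9 = 2346 kN → 2346 / 2 = 1170 kN.
Bolt shear governs: 374 kN.

374 kN (bolt shear governs)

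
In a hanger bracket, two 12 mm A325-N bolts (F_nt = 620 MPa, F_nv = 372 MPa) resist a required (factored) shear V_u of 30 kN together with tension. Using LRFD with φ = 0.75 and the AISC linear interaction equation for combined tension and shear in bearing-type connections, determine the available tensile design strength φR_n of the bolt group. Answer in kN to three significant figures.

86.7 kN

A_b = π·12²/4 = 113.1 mm²; f_rv = 30 × 1000 / (2 × 113.1) = 132.6 MPa.
F'_nt = 1.3 F_nt − (F_nt / φF_nv) f_rv = 1.3·620 − (620/(0.75·372))·132.6 = 511.3 MPa, capped at F_nt → F'_nt = 511.3 MPa.
R_n = F'_nt · A_b · n = 511.3 × 113.1 × 2 / 1000 = 115.6 kN.
Design strength φR_n = 0.75 × 115.6 = 86.7 kN.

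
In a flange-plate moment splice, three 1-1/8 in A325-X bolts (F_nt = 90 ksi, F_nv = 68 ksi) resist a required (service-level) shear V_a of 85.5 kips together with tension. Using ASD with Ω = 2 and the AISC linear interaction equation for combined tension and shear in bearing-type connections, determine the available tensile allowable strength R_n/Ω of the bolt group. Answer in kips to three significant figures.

A_b = π·1.125²/4 = 0.994 in²; f_rv = 85.5 / (3 × 0.994) = 28.67 ksi.
F'_nt = 1.3 F_nt − (Ω F_nt / F_nv) f_rv = 1.3·90 − (2·90/68)·28.67 = 41.1 ksi, capped at F_nt → F'_nt = 41.1 ksi.
R_n = F'_nt · A_b · n = 41.1 × 0.994 × 3 = 122.6 kips.
Allowable strength R_n/Ω = 122.6 / 2 = 61.3 kips.

61.3 kips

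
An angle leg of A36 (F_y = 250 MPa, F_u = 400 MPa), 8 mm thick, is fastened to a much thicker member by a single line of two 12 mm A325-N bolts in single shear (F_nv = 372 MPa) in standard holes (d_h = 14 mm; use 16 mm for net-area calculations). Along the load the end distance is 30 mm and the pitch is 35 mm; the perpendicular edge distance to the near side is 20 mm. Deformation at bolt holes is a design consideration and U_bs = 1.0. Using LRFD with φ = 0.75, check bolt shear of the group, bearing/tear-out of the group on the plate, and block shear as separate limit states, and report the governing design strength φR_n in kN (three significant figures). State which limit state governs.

63.1 kN (bolt shear governs)

Bolt shear: A_b = π·12²/4 = 113.1 mm²; R_n = 372 × 113.1 × 2 × 1 / 1000 = 84.14 kN → 0.75 × 84.14 = 63.1 kN.
Bearing: edge l_c = 23, r_n = 88.32 kN; interior l_c = 21, r_n = 80.64 kN; R_n = 88.32 + 1·80.64 = 169 kN → 127 kN.
Block shear: A_gv = 520, A_nv = 328, A_nt = 96 mm²; R_n = min(0.6F_uA_nv, 0.6F_yA_gv) + U_bs·F_u·A_nt = 116.4 kN → 87.3 kN.
Bolt shear governs: 63.1 kN.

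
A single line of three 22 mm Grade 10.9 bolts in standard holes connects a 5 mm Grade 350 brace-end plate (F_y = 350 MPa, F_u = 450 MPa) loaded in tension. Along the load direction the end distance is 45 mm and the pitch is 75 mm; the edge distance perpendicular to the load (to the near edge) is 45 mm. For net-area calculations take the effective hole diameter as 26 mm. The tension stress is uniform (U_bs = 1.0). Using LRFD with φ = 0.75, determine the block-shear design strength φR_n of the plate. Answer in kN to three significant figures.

Shear plane L_v = 45 + 2·75 = 195 mm; A_gv = 195 × 5 = 975 mm².
A_nv = (195 − 2.5·26) × 5 = 650 mm².
A_nt = (45 − 0.5·26) × 5 = 160 mm².
0.6 F_u A_nv = 175.5 kN; 0.6 F_y A_gv = 204.8 kN → shear rupture governs the shear term.
R_n = 175.5 + 1.0 × 450 × 160 / 1000 = 247.5 kN.
Design strength φR_n = 0.75 × 247.5 = 186 kN.

186 kN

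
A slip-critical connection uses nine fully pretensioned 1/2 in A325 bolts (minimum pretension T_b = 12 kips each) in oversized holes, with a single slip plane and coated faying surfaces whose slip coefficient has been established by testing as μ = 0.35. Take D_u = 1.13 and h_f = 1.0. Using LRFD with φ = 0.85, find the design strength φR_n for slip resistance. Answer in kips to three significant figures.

R_n = μ · D_u · h_f · T_b · n_s · n_b = 0.35 × 1.13 × 1.0 × 12 × 1 × 9 = 42.71 kips.
Design strength φR_n = 0.85 × 42.71 = 36.3 kips.

36.3 kips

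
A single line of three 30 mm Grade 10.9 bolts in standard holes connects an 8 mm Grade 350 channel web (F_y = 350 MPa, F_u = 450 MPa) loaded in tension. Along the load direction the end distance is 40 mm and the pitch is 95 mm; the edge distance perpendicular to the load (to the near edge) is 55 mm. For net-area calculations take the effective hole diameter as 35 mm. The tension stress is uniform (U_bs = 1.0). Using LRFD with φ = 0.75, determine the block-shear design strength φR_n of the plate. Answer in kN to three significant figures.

Shear plane L_v = 40 + 2·95 = 230 mm; A_gv = 230 × 8 = 1840 mm².
A_nv = (230 − 2.5·35) × 8 = 1140 mm².
A_nt = (55 − 0.5·35) × 8 = 300 mm².
0.6 F_u A_nv = 307.8 kN; 0.6 F_y A_gv = 386.4 kN → shear rupture governs the shear term.
R_n = 307.8 + 1.0 × 450 × 300 / 1000 = 442.8 kN.
Design strength φR_n = 0.75 × 442.8 = 332 kN.

332 kN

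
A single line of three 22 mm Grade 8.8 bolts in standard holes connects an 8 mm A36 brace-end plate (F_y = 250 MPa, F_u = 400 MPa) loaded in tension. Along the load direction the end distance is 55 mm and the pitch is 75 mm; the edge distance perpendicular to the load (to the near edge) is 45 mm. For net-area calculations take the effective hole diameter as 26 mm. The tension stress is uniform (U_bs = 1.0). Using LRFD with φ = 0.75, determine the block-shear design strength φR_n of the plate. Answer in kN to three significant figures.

261 kN

Shear plane L_v = 55 + 2·75 = 205 mm; A_gv = 205 × 8 = 1640 mm².
A_nv = (205 − 2.5·26) × 8 = 1120 mm².
A_nt = (45 − 0.5·26) × 8 = 256 mm².
0.6 F_u A_nv = 268.8 kN; 0.6 F_y A_gv = 246 kN → shear yielding governs the shear term.
R_n = 246 + 1.0 × 400 × 256 / 1000 = 348.4 kN.
Design strength φR_n = 0.75 × 348.4 = 261 kN.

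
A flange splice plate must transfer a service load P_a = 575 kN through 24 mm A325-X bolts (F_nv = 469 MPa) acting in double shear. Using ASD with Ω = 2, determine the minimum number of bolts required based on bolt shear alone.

A_b = π·24²/4 = 452.4 mm².
Per-bolt allowable strength R_n/Ω = 469 × 452.4 × 2 / 1000 / 2 = 212.2 kN.
n ≥ 575 / 212.2 = 2.71 → use 3 bolts.

3 bolts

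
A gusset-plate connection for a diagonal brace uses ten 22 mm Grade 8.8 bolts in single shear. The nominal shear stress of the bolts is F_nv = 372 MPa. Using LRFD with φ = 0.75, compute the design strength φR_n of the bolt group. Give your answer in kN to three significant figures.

1060 kN

A_b = π × 22² / 4 = 380.1 mm².
R_n = F_nv · A_b · n · n_s = 372 × 380.1 × 10 × 1 / 1000 = 1414 kN.
Design strength φR_n = 0.75 × 1414 = 1060 kN.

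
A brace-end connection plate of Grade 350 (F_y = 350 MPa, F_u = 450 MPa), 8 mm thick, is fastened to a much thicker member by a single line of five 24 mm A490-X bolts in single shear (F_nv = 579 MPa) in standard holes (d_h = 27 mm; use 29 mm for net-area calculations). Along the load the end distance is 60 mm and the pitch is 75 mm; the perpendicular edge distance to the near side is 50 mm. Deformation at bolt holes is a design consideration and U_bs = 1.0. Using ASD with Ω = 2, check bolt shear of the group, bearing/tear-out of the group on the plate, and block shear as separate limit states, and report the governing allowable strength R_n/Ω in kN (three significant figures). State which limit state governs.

312 kN (block shear governs)

Bolt shear: A_b = π·24²/4 = 452.4 mm²; R_n = 579 × 452.4 × 5 × 1 / 1000 = 1310 kN → 1310 / 2 = 655 kN.
Bearing: edge l_c = 46.5, r_n = 200.9 kN; interior l_c = 48, r_n = 207.4 kN; R_n = 200.9 + 4·207.4 = 1030 kN → 515 kN.
Block shear: A_gv = 2880, A_nv = 1836, A_nt = 284 mm²; R_n = min(0.6F_uA_nv, 0.6F_yA_gv) + U_bs·F_u·A_nt = 623.5 kN → 312 kN.
Block shear governs: 312 kN.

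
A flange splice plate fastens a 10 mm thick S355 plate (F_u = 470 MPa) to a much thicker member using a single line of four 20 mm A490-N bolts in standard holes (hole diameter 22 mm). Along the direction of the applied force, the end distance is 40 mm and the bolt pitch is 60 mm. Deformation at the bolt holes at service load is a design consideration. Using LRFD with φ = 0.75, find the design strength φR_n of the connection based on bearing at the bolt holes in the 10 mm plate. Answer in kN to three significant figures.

Per bolt r_n = 1.2 l_c t F_u ≤ 2.4 d t F_u; upper limit = 2.4 × 20 × 10 × 470 / 1000 = 225.6 kN.
Edge bolt: l_c = 40 − 22/2 = 29 mm → 1.2 × 29 × 10 × 470 / 1000 = 163.6 → r_n = 163.6 kN.
Interior bolts: l_c = 60 − 22 = 38 mm → 1.2 × 38 × 10 × 470 / 1000 = 214.3 → r_n = 214.3 kN.
R_n = 1 × 163.6 + 3 × 214.3 = 806.5 kN.
Design strength φR_n = 0.75 × 806.5 = 605 kN.

605 kN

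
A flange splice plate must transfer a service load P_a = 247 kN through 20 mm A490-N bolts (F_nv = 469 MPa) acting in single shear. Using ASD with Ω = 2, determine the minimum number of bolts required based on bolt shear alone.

A_b = π·20²/4 = 314.2 mm².
Per-bolt allowable strength R_n/Ω = 469 × 314.2 × 1 / 1000 / 2 = 73.67 kN.
n ≥ 247 / 73.67 = 3.353 → use 4 bolts.

4 bolts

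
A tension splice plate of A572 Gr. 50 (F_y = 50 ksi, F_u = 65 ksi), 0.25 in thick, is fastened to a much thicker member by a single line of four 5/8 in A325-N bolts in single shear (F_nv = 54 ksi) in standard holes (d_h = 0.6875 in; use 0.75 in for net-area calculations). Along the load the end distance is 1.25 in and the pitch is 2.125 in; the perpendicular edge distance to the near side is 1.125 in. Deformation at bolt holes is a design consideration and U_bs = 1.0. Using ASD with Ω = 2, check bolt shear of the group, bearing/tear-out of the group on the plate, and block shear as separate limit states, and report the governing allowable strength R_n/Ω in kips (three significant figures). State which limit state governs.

30.5 kips (block shear governs)

Bolt shear: A_b = π·0.625²/4 = 0.3068 in²; R_n = 54 × 0.3068 × 4 × 1 = 66.27 kips → 66.27 / 2 = 33.1 kips.
Bearing: edge l_c = 0.9062, r_n = 17.67 kips; interior l_c = 1.438, r_n = 24.38 kips; R_n = 17.67 + 3·24.38 = 90.8 kips → 45.4 kips.
Block shear: A_gv = 1.906, A_nv = 1.25, A_nt = 0.1875 in²; R_n = min(0.6F_uA_nv, 0.6F_yA_gv) + U_bs·F_u·A_nt = 60.94 kips → 30.5 kips.
Block shear governs: 30.5 kips.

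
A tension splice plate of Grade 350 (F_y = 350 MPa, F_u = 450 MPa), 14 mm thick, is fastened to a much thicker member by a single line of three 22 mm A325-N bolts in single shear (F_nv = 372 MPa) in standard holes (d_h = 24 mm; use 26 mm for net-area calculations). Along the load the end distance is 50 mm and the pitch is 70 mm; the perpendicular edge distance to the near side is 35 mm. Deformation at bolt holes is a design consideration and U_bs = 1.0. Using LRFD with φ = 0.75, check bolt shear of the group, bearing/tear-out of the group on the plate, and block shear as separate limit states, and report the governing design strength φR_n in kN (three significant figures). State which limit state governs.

318 kN (bolt shear governs)

Bolt shear: A_b = π·22²/4 = 380.1 mm²; R_n = 372 × 380.1 × 3 × 1 / 1000 = 424.2 kN → 0.75 × 424.2 = 318 kN.
Bearing: edge l_c = 38, r_n = 287.3 kN; interior l_c = 46, r_n = 332.6 kN; R_n = 287.3 + 2·332.6 = 952.6 kN → 714 kN.
Block shear: A_gv = 2660, A_nv = 1750, A_nt = 308 mm²; R_n = min(0.6F_uA_nv, 0.6F_yA_gv) + U_bs·F_u·A_nt = 611.1 kN → 458 kN.
Bolt shear governs: 318 kN.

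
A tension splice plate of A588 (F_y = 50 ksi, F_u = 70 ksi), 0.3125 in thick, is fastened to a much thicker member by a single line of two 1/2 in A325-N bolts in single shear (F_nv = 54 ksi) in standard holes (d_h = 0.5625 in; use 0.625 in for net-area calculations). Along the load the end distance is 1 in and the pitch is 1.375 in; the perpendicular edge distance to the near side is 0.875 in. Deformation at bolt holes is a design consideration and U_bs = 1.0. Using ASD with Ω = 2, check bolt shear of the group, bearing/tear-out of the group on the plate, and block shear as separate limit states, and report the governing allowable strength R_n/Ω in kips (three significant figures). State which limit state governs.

Bolt shear: A_b = π·0.5²/4 = 0.1963 in²; R_n = 54 × 0.1963 × 2 × 1 = 21.21 kips → 21.21 / 2 = 10.6 kips.
Bearing: edge l_c = 0.7188, r_n = 18.87 kips; interior l_c = 0.8125, r_n = 21.33 kips; R_n = 18.87 + 1·21.33 = 40.2 kips → 20.1 kips.
Block shear: A_gv = 0.7422, A_nv = 0.4492, A_nt = 0.1758 in²; R_n = min(0.6F_uA_nv, 0.6F_yA_gv) + U_bs·F_u·A_nt = 31.17 kips → 15.6 kips.
Bolt shear governs: 10.6 kips.

10.6 kips (bolt shear governs)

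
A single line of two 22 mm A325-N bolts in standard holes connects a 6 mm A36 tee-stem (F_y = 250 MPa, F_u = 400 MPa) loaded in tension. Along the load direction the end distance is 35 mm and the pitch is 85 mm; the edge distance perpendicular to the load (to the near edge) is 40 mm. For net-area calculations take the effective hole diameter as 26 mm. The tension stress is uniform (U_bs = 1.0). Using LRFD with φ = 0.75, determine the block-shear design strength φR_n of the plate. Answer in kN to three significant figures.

Shear plane L_v = 35 + 1·85 = 120 mm; A_gv = 120 × 6 = 720 mm².
A_nv = (120 − 1.5·26) × 6 = 486 mm².
A_nt = (40 − 0.5·26) × 6 = 162 mm².
0.6 F_u A_nv = 116.6 kN; 0.6 F_y A_gv = 108 kN → shear yielding governs the shear term.
R_n = 108 + 1.0 × 400 × 162 / 1000 = 172.8 kN.
Design strength φR_n = 0.75 × 172.8 = 130 kN.

130 kN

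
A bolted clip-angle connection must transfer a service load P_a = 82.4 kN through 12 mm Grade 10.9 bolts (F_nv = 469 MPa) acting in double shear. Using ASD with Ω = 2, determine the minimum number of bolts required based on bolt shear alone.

A_b = π·12²/4 = 113.1 mm².
Per-bolt allowable strength R_n/Ω = 469 × 113.1 × 2 / 1000 / 2 = 53.04 kN.
n ≥ 82.4 / 53.04 = 1.553 → use 2 bolts.

2 bolts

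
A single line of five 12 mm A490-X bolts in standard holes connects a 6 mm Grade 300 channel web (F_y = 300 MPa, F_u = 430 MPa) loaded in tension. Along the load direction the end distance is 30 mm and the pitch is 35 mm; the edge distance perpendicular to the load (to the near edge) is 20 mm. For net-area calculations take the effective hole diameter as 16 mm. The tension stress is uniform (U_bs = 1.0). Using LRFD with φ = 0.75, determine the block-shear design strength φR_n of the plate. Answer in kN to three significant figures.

137 kN

Shear plane L_v = 30 + 4·35 = 170 mm; A_gv = 170 × 6 = 1020 mm².
A_nv = (170 − 4.5·16) × 6 = 588 mm².
A_nt = (20 − 0.5·16) × 6 = 72 mm².
0.6 F_u A_nv = 151.7 kN; 0.6 F_y A_gv = 183.6 kN → shear rupture governs the shear term.
R_n = 151.7 + 1.0 × 430 × 72 / 1000 = 182.7 kN.
Design strength φR_n = 0.75 × 182.7 = 137 kN.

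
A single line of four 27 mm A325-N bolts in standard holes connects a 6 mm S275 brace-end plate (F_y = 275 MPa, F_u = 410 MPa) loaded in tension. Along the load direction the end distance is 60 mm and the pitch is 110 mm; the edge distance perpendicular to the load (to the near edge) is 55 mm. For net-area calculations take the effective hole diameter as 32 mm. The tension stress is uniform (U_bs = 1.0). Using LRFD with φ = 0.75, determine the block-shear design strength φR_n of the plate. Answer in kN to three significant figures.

362 kN

Shear plane L_v = 60 + 3·110 = 390 mm; A_gv = 390 × 6 = 2340 mm².
A_nv = (390 − 3.5·32) × 6 = 1668 mm².
A_nt = (55 − 0.5·32) × 6 = 234 mm².
0.6 F_u A_nv = 410.3 kN; 0.6 F_y A_gv = 386.1 kN → shear yielding governs the shear term.
R_n = 386.1 + 1.0 × 410 × 234 / 1000 = 482 kN.
Design strength φR_n = 0.75 × 482 = 362 kN.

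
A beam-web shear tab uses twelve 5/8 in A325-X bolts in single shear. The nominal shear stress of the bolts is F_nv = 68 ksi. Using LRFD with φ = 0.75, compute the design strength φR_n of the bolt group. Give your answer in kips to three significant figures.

188 kips

A_b = π × 0.625² / 4 = 0.3068 in².
R_n = F_nv · A_b · n · n_s = 68 × 0.3068 × 12 × 1 = 250.3 kips.
Design strength φR_n = 0.75 × 250.3 = 188 kips.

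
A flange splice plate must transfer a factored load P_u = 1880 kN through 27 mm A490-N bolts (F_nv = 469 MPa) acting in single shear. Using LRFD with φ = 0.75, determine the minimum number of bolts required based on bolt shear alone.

10 bolts

A_b = π·27²/4 = 572.6 mm².
Per-bolt design strength φR_n = 0.75 × 469 × 572.6 × 1 / 1000 = 201.4 kN.
n ≥ 1880 / 201.4 = 9.335 → use 10 bolts.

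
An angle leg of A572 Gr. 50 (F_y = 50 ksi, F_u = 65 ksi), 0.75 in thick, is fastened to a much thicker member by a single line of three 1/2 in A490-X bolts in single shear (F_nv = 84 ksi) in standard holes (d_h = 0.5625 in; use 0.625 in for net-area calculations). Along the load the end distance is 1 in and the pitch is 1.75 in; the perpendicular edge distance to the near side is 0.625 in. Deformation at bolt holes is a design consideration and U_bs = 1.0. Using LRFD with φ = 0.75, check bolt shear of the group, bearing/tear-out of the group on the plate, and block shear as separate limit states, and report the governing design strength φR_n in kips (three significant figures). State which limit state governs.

37.1 kips (bolt shear governs)

Bolt shear: A_b = π·0.5²/4 = 0.1963 in²; R_n = 84 × 0.1963 × 3 × 1 = 49.48 kips → 0.75 × 49.48 = 37.1 kips.
Bearing: edge l_c = 0.7188, r_n = 42.05 kips; interior l_c = 1.188, r_n = 58.5 kips; R_n = 42.05 + 2·58.5 = 159 kips → 119 kips.
Block shear: A_gv = 3.375, A_nv = 2.203, A_nt = 0.2344 in²; R_n = min(0.6F_uA_nv, 0.6F_yA_gv) + U_bs·F_u·A_nt = 101.2 kips → 75.9 kips.
Bolt shear governs: 37.1 kips.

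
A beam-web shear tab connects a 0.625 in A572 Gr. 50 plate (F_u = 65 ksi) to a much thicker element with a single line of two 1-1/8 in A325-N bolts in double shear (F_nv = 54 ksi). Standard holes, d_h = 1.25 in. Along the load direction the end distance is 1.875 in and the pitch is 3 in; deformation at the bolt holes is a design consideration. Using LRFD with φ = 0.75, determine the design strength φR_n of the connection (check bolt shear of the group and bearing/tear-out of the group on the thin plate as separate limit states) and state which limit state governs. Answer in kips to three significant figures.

Bolt shear: A_b = π·1.125²/4 = 0.994 in²; R_n = 54 × 0.994 × 2 × 2 = 214.7 kips → 0.75 × 214.7 = 161 kips.
Bearing (1.2 l_c t F_u ≤ 2.4 d t F_u): upper limit = 2.4·1.125·0.625·65 = 109.7 kips.
  Edge l_c = 1.875 − 1.25/2 = 1.25 → r_n = 60.94 kips; interior l_c = 3 − 1.25 = 1.75 → r_n = 85.31 kips.
  R_n,bearing = 1·60.94 + 1·85.31 = 146.2 kips → 0.75 × 146.2 = 110 kips.
Bearing governs: 110 kips.

110 kips (bearing governs)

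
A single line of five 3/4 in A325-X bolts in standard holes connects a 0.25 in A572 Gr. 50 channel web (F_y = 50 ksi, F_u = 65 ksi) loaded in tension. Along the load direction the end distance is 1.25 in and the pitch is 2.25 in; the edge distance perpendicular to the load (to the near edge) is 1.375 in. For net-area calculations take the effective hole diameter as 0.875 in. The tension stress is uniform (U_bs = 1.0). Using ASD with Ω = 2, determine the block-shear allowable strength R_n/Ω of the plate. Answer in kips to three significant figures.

Shear plane L_v = 1.25 + 4·2.25 = 10.25 in; A_gv = 10.25 × 0.25 = 2.562 in².
A_nv = (10.25 − 4.5·0.875) × 0.25 = 1.578 in².
A_nt = (1.375 − 0.5·0.875) × 0.25 = 0.2344 in².
0.6 F_u A_nv = 61.55 kips; 0.6 F_y A_gv = 76.88 kips → shear rupture governs the shear term.
R_n = 61.55 + 1.0 × 65 × 0.2344 = 76.78 kips.
Allowable strength R_n/Ω = 76.78 / 2 = 38.4 kips.

38.4 kips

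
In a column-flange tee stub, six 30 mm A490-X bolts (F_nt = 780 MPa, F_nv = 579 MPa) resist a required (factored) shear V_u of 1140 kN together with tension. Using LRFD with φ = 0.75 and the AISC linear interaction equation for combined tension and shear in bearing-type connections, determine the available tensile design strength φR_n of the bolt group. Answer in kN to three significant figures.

1690 kN

A_b = π·30²/4 = 706.9 mm²; f_rv = 1140 × 1000 / (6 × 706.9) = 268.8 MPa.
F'_nt = 1.3 F_nt − (F_nt / φF_nv) f_rv = 1.3·780 − (780/(0.75·579))·268.8 = 531.2 MPa, capped at F_nt → F'_nt = 531.2 MPa.
R_n = F'_nt · A_b · n = 531.2 × 706.9 × 6 / 1000 = 2253 kN.
Design strength φR_n = 0.75 × 2253 = 1690 kN.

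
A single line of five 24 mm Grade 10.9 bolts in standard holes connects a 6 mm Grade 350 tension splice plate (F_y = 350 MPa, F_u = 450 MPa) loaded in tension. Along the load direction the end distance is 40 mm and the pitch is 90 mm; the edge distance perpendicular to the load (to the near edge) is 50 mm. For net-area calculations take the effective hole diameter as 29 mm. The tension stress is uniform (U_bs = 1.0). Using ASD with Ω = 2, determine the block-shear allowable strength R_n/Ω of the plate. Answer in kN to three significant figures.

Shear plane L_v = 40 + 4·90 = 400 mm; A_gv = 400 × 6 = 2400 mm².
A_nv = (400 − 4.5·29) × 6 = 1617 mm².
A_nt = (50 − 0.5·29) × 6 = 213 mm².
0.6 F_u A_nv = 436.6 kN; 0.6 F_y A_gv = 504 kN → shear rupture governs the shear term.
R_n = 436.6 + 1.0 × 450 × 213 / 1000 = 532.4 kN.
Allowable strength R_n/Ω = 532.4 / 2 = 266 kN.

266 kN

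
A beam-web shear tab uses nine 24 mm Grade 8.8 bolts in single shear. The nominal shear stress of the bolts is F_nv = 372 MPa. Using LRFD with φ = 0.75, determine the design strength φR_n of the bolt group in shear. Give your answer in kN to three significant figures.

1140 kN

A_b = π × 24² / 4 = 452.4 mm².
R_n = F_nv · A_b · n · n_s = 372 × 452.4 × 9 × 1 / 1000 = 1515 kN.
Design strength φR_n = 0.75 × 1515 = 1140 kN.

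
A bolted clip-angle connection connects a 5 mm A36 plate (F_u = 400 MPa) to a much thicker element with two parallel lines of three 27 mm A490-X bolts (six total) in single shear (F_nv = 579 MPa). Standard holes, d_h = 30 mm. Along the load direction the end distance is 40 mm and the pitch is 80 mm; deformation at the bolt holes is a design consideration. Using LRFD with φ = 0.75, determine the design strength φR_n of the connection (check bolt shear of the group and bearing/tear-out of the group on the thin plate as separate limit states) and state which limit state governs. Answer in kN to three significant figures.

450 kN (bearing governs)

Bolt shear: A_b = π·27²/4 = 572.6 mm²; R_n = 579 × 572.6 × 6 × 1 / 1000 = 1989 kN → 0.75 × 1989 = 1490 kN.
Bearing (1.2 l_c t F_u ≤ 2.4 d t F_u): upper limit = 2.4·27·5·400 / 1000 = 129.6 kN.
  Edge l_c = 40 − 30/2 = 25 → r_n = 60 kN; interior l_c = 80 − 30 = 50 → r_n = 120 kN.
  R_n,bearing = 2·60 + 4·120 = 600 kN → 0.75 × 600 = 450 kN.
Bearing governs: 450 kN.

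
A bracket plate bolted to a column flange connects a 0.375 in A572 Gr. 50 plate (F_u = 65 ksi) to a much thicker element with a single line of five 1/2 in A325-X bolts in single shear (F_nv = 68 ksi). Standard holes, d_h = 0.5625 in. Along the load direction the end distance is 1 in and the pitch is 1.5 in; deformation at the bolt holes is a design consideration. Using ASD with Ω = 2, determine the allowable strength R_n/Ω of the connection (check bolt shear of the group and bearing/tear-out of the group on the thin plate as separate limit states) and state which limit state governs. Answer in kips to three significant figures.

Bolt shear: A_b = π·0.5²/4 = 0.1963 in²; R_n = 68 × 0.1963 × 5 × 1 = 66.76 kips → 66.76 / 2 = 33.4 kips.
Bearing (1.2 l_c t F_u ≤ 2.4 d t F_u): upper limit = 2.4·0.5·0.375·65 = 29.25 kips.
  Edge l_c = 1 − 0.5625/2 = 0.7188 → r_n = 21.02 kips; interior l_c = 1.5 − 0.5625 = 0.9375 → r_n = 27.42 kips.
  R_n,bearing = 1·21.02 + 4·27.42 = 130.7 kips → 130.7 / 2 = 65.4 kips.
Bolt shear governs: 33.4 kips.

33.4 kips (bolt shear governs)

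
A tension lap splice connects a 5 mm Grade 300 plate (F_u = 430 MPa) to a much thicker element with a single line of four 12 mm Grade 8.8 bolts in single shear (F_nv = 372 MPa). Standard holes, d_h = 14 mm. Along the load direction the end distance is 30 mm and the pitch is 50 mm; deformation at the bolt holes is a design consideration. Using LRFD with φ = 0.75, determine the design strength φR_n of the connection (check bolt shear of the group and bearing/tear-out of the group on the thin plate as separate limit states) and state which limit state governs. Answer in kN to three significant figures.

Bolt shear: A_b = π·12²/4 = 113.1 mm²; R_n = 372 × 113.1 × 4 × 1 / 1000 = 168.3 kN → 0.75 × 168.3 = 126 kN.
Bearing (1.2 l_c t F_u ≤ 2.4 d t F_u): upper limit = 2.4·12·5·430 / 1000 = 61.92 kN.
  Edge l_c = 30 − 14/2 = 23 → r_n = 59.34 kN; interior l_c = 50 − 14 = 36 → r_n = 61.92 kN.
  R_n,bearing = 1·59.34 + 3·61.92 = 245.1 kN → 0.75 × 245.1 = 184 kN.
Bolt shear governs: 126 kN.

126 kN (bolt shear governs)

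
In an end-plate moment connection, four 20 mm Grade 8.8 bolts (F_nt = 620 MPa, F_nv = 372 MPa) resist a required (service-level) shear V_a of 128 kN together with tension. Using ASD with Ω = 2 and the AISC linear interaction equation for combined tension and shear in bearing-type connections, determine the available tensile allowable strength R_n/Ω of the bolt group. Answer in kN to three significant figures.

293 kN

A_b = π·20²/4 = 314.2 mm²; f_rv = 128 × 1000 / (4 × 314.2) = 101.9 MPa.
F'_nt = 1.3 F_nt − (Ω F_nt / F_nv) f_rv = 1.3·620 − (2·620/372)·101.9 = 466.5 MPa, capped at F_nt → F'_nt = 466.5 MPa.
R_n = F'_nt · A_b · n = 466.5 × 314.2 × 4 / 1000 = 586.2 kN.
Allowable strength R_n/Ω = 586.2 / 2 = 293 kN.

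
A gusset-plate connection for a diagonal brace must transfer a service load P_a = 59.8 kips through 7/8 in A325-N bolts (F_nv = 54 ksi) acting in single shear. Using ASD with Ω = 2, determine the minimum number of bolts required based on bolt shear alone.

4 bolts

A_b = π·0.875²/4 = 0.6013 in².
Per-bolt allowable strength R_n/Ω = 54 × 0.6013 × 1 / 2 = 16.24 kips.
n ≥ 59.8 / 16.24 = 3.683 → use 4 bolts.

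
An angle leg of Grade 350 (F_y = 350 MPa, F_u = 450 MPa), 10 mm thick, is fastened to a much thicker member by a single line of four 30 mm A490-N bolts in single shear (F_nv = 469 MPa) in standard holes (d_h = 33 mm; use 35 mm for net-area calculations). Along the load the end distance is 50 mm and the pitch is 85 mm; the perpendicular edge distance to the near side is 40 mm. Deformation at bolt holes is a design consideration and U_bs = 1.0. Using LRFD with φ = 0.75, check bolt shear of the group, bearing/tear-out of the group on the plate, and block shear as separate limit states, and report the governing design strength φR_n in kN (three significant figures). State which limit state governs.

446 kN (block shear governs)

Bolt shear: A_b = π·30²/4 = 706.9 mm²; R_n = 469 × 706.9 × 4 × 1 / 1000 = 1326 kN → 0.75 × 1326 = 995 kN.
Bearing: edge l_c = 33.5, r_n = 180.9 kN; interior l_c = 52, r_n = 280.8 kN; R_n = 180.9 + 3·280.8 = 1023 kN → 767 kN.
Block shear: A_gv = 3050, A_nv = 1825, A_nt = 225 mm²; R_n = min(0.6F_uA_nv, 0.6F_yA_gv) + U_bs·F_u·A_nt = 594 kN → 446 kN.
Block shear governs: 446 kN.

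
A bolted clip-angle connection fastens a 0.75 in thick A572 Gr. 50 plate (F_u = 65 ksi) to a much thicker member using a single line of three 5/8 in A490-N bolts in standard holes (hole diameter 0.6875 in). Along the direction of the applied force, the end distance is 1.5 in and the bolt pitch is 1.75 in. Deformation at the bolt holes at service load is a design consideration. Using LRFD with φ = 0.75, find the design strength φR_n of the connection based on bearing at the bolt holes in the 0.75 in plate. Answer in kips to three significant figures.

Per bolt r_n = 1.2 l_c t F_u ≤ 2.4 d t F_u; upper limit = 2.4 × 0.625 × 0.75 × 65 = 73.12 kips.
Edge bolt: l_c = 1.5 − 0.6875/2 = 1.156 in → 1.2 × 1.156 × 0.75 × 65 = 67.64 → r_n = 67.64 kips.
Interior bolts: l_c = 1.75 − 0.6875 = 1.062 in → 1.2 × 1.062 × 0.75 × 65 = 62.16 → r_n = 62.16 kips.
R_n = 1 × 67.64 + 2 × 62.16 = 192 kips.
Design strength φR_n = 0.75 × 192 = 144 kips.

144 kips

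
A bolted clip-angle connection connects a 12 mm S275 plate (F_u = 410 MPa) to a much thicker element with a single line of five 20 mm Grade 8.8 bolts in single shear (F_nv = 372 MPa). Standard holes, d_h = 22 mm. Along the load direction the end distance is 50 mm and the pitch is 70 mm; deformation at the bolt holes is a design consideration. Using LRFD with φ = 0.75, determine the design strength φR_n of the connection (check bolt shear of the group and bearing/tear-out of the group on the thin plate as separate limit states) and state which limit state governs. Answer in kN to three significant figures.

438 kN (bolt shear governs)

Bolt shear: A_b = π·20²/4 = 314.2 mm²; R_n = 372 × 314.2 × 5 × 1 / 1000 = 584.3 kN → 0.75 × 584.3 = 438 kN.
Bearing (1.2 l_c t F_u ≤ 2.4 d t F_u): upper limit = 2.4·20·12·410 / 1000 = 236.2 kN.
  Edge l_c = 50 − 22/2 = 39 → r_n = 230.3 kN; interior l_c = 70 − 22 = 48 → r_n = 236.2 kN.
  R_n,bearing = 1·230.3 + 4·236.2 = 1175 kN → 0.75 × 1175 = 881 kN.
Bolt shear governs: 438 kN.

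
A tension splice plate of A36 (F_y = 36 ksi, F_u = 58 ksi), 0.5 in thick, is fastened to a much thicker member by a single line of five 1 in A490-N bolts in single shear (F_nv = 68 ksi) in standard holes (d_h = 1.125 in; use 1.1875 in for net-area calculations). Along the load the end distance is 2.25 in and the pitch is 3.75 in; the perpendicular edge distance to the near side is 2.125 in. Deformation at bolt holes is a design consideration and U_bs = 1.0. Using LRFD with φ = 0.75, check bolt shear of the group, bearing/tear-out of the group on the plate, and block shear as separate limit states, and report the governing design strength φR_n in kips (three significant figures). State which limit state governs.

Bolt shear: A_b = π·1²/4 = 0.7854 in²; R_n = 68 × 0.7854 × 5 × 1 = 267 kips → 0.75 × 267 = 200 kips.
Bearing: edge l_c = 1.688, r_n = 58.72 kips; interior l_c = 2.625, r_n = 69.6 kips; R_n = 58.72 + 4·69.6 = 337.1 kips → 253 kips.
Block shear: A_gv = 8.625, A_nv = 5.953, A_nt = 0.7656 in²; R_n = min(0.6F_uA_nv, 0.6F_yA_gv) + U_bs·F_u·A_nt = 230.7 kips → 173 kips.
Block shear governs: 173 kips.

173 kips (block shear governs)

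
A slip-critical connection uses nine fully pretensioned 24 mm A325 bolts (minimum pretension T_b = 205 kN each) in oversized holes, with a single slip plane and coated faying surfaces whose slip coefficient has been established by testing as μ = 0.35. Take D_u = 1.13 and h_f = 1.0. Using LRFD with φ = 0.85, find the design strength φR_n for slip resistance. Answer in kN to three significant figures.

620 kN

R_n = μ · D_u · h_f · T_b · n_s · n_b = 0.35 × 1.13 × 1.0 × 205 × 1 × 9 = 729.7 kN.
Design strength φR_n = 0.85 × 729.7 = 620 kN.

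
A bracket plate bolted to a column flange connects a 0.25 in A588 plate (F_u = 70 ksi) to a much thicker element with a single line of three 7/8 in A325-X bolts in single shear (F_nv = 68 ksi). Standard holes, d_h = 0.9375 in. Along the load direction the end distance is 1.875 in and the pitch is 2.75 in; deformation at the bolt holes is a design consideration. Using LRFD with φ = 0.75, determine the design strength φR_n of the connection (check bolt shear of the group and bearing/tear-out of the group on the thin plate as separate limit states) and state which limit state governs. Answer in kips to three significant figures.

77.3 kips (bearing governs)

Bolt shear: A_b = π·0.875²/4 = 0.6013 in²; R_n = 68 × 0.6013 × 3 × 1 = 122.7 kips → 0.75 × 122.7 = 92 kips.
Bearing (1.2 l_c t F_u ≤ 2.4 d t F_u): upper limit = 2.4·0.875·0.25·70 = 36.75 kips.
  Edge l_c = 1.875 − 0.9375/2 = 1.406 → r_n = 29.53 kips; interior l_c = 2.75 − 0.9375 = 1.812 → r_n = 36.75 kips.
  R_n,bearing = 1·29.53 + 2·36.75 = 103 kips → 0.75 × 103 = 77.3 kips.
Bearing governs: 77.3 kips.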